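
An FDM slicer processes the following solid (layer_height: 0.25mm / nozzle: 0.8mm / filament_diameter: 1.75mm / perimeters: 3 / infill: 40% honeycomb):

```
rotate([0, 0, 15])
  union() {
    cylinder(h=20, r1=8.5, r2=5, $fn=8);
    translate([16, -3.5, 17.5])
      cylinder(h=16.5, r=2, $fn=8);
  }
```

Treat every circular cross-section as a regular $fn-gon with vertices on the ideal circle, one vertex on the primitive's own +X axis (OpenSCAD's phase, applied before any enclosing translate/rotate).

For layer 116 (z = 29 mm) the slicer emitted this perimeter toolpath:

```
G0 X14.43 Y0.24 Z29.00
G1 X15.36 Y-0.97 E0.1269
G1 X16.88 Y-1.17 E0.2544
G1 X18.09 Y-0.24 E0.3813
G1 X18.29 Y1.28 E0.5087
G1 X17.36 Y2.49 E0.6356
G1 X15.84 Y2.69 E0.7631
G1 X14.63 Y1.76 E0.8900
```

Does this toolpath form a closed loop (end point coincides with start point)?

Start point (G0): (14.43, 0.24). End point (last G1): the path does not return to the start — open.

no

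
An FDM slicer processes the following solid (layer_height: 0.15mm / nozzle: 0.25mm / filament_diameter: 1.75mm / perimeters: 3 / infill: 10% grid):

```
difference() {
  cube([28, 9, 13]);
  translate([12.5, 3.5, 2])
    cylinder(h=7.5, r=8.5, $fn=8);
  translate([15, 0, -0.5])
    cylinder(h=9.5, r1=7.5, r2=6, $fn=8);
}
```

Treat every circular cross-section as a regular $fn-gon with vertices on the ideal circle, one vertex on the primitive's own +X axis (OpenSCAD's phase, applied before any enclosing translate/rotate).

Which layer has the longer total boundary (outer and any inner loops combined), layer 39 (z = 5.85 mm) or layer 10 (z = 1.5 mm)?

Layer 39 (z = 5.85): the 28×9 cube contributes its full rectangle (perimeter 74.00 mm); the cylinder at (12.5, 3.5): section is a regular 8-gon, circumradius r=8.5 (perimeter = 2·8·8.500·sin(180°/8) = 52.04 mm); the cone at (15, 0) contributes a regular 8-gon of circumradius 6.497 (interpolated between r1=7.5 and r2=6 at t=0.668) (perimeter = 2·8·6.497·sin(180°/8) = 39.78 mm); After the difference (first − rest): starting from the 28×9 cube, the r=8.5 cylinder at (12.5, 3.5) partially overlaps it — only the 135.40 mm² overlap (of its 204.35 mm²) is removed, clipping the outline; the cone at (15, 0) partially overlaps it — only the 2.29 mm² overlap (of its 119.40 mm²) is removed, clipping the outline — boundary = 64.99 mm. So its perimeter = 64.99 mm. Layer 10 (z = 1.5): the cube is present — its section is the full 28×9 rectangle (perimeter 74.00 mm); the cylinder at (12.5, 3.5) is absent (z outside [2, 9.5]); the cone at (15, 0): at t=0.211 of its height the radius interpolates to r₁+(r₂−r₁)t = 7.184, giving a regular 8-gon of that circumradius (perimeter = 2·8·7.184·sin(180°/8) = 43.99 mm); Subtracting the remaining from the first: starting from the 28×9 cube, the cone at (15, 0) partially overlaps it — only the 72.99 mm² overlap (of its 145.98 mm²) is removed, clipping the outline — boundary = 81.63 mm. So its perimeter = 81.63 mm. Layer 10 is larger (81.63 vs 64.99 mm).

layer 10 (z = 1.5 mm)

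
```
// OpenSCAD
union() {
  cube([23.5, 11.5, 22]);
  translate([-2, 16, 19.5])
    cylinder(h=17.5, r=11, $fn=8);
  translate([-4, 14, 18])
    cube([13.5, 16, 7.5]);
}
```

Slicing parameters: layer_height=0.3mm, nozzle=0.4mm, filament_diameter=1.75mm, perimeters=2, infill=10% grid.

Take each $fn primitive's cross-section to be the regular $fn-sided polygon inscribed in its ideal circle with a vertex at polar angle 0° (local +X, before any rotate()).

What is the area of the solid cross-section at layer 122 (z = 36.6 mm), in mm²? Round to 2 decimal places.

342.24 mm²

At z = 36.6 mm: the cube is absent (z outside [0, 22]); the r=11 cylinder at (-2, 16) gives a regular 8-gon of circumradius 11 (constant along its height) (area = (8/2)·11.000²·sin(360°/8) = 342.24 mm²); the cube at (-4, 14) is absent (z outside [18, 25.5]); Taking the union: only the r=11 cylinder at (-2, 16) is present, so the union is just that shape — area = 342.24 mm². Overall, the cross-section is a single solid region. Net area = 342.24 mm².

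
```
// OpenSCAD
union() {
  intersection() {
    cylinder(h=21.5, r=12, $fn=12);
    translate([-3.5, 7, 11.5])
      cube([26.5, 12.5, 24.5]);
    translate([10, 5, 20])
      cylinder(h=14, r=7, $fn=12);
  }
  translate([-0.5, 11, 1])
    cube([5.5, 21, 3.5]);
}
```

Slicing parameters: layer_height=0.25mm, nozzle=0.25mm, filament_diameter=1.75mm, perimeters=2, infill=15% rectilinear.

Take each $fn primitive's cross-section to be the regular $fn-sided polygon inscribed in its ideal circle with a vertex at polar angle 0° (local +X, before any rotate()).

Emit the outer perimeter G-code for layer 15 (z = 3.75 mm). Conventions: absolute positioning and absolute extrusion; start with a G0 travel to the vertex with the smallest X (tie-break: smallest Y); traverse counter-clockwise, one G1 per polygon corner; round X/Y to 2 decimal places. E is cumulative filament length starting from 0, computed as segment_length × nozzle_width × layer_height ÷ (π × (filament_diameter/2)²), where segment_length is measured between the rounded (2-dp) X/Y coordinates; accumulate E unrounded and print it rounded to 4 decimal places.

G0 X-0.50 Y11.00 Z3.75
G1 X5.00 Y11.00 E0.1429
G1 X5.00 Y32.00 E0.6886
G1 X-0.50 Y32.00 E0.8315
G1 X-0.50 Y11.00 E1.3772

At z = 3.75 mm: the r=12 cylinder contributes a regular 12-gon of circumradius 12; the cube at (-3.5, 7) does not reach this height (z outside [11.5, 36]); the cylinder at (10, 5) is not intersected at this z (z outside [20, 34]); Keeping only the common overlap: at least one operand is absent at this height, so nothing remains; the cube at (-0.5, 11) (footprint 5.5×21) is included at this height; Taking the union: only the 5.5×21 cube at (-0.5, 11) is present, so the union is just that shape — 1 connected region. The outline is a single polygon with 4 vertices. Extrusion per mm of travel: 0.25 × 0.25 / (π × 0.875²) = 0.025984. Accumulating E over each segment gives final E = 1.3772.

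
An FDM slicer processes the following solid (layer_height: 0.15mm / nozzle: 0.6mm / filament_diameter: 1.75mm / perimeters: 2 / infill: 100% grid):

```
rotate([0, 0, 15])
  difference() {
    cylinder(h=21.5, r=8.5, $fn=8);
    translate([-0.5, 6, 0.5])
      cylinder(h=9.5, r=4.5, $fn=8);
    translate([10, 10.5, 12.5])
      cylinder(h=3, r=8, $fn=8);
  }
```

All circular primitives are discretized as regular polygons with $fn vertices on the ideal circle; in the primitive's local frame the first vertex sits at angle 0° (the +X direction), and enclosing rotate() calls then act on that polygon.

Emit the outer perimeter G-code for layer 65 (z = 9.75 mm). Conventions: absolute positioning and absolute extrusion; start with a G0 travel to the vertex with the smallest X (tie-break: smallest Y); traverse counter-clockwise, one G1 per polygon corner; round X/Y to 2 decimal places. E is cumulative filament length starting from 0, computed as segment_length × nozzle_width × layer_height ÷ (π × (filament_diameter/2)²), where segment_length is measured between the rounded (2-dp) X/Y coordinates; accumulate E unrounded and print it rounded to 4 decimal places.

At z = 9.75 mm: the r=8.5 cylinder gives a regular 8-gon of circumradius 8.5 (constant along its height); the r=4.5 cylinder at (-0.5, 6) contributes a regular 8-gon of circumradius 4.5; the cylinder at (10, 10.5) is not intersected at this z (z outside [12.5, 15.5]); Taking the first minus the rest: starting from the r=8.5 cylinder, the r=4.5 cylinder at (-0.5, 6) partially overlaps it — only the 42.42 mm² overlap (of its 57.28 mm²) is removed, clipping the outline — 1 connected region; (whole slice rotated 15° about Z — lengths, areas and connectivity unchanged). The outline is a single polygon with 14 vertices. Extrusion per mm of travel: 0.6 × 0.15 / (π × 0.875²) = 0.037418. Accumulating E over each segment gives final E = 2.1860.

G0 X-8.21 Y-2.20 Z9.75
G1 X-4.25 Y-7.36 E0.2434
G1 X2.20 Y-8.21 E0.4868
G1 X7.36 Y-4.25 E0.7302
G1 X8.21 Y2.20 E0.9736
G1 X4.25 Y7.36 E1.2170
G1 X1.64 Y7.70 E1.3155
G1 X2.31 Y6.83 E1.3566
G1 X1.86 Y3.42 E1.4853
G1 X-0.87 Y1.32 E1.6141
G1 X-4.29 Y1.77 E1.7432
G1 X-6.38 Y4.50 E1.8719
G1 X-6.31 Y5.06 E1.8930
G1 X-7.36 Y4.25 E1.9426
G1 X-8.21 Y-2.20 E2.1860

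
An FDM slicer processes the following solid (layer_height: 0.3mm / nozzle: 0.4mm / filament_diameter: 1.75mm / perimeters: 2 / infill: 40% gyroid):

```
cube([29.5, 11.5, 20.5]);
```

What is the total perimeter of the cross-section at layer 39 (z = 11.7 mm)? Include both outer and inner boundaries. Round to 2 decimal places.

At z = 11.7 mm: the cube (footprint 29.5×11.5) is included at this height (perimeter 82.00 mm). Overall, the cross-section is a single solid region. Total boundary length (outer) = 82.00 mm.

82.00 mm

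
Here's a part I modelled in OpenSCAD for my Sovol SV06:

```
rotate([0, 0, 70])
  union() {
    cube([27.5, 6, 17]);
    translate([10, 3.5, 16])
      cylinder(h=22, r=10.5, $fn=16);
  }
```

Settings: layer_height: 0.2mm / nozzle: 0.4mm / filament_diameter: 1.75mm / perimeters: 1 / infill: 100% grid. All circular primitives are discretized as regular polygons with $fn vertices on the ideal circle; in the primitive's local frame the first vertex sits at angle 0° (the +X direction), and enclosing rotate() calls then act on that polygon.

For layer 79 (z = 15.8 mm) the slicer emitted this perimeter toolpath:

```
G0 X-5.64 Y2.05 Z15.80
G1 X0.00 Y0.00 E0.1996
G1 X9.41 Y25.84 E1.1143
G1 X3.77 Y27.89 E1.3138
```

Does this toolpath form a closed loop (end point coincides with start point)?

no

Start point (G0): (-5.64, 2.05). End point (last G1): the path does not return to the start — open.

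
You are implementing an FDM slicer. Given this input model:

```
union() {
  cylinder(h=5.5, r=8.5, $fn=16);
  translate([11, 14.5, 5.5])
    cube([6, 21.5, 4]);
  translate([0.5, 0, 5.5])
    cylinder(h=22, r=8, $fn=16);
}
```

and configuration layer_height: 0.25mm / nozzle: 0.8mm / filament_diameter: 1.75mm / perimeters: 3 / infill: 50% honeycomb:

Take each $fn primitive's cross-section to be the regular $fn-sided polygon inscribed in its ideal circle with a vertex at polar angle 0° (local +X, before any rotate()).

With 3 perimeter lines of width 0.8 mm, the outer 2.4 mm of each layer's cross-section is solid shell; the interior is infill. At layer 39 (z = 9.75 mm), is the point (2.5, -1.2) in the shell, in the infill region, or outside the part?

infill

At z = 9.75 mm: the cylinder is absent (z outside [0, 5.5]); the cube at (11, 14.5) does not reach this height (z outside [5.5, 9.5]); the r=8 cylinder at (0.5, 0) contributes a regular 16-gon of circumradius 8; Combining (union): only the r=8 cylinder at (0.5, 0) is present, so the union is just that shape — 1 connected region. Overall, the cross-section is a single solid region. The nearest boundary edge runs (6.16, -5.66)→(7.89, -3.06); distance from the point to it = 5.52 mm. The point is inside the cross-section and 5.52 mm from the nearest boundary — more than the 2.4 mm shell width (3 × 0.8), so it's in the infill interior.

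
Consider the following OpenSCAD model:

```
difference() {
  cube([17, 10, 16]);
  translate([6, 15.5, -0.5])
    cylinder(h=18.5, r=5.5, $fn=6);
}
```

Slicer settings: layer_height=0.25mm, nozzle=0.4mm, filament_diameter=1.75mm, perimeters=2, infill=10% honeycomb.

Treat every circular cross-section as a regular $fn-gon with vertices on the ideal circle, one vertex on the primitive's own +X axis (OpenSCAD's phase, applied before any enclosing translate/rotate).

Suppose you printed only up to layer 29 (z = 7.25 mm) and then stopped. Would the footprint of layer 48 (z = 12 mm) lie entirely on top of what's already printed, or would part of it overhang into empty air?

Compare the two slices. At z = 7.25: the cube is present — its section is the full 17×10 rectangle (area 170.00 mm²); the r=5.5 cylinder at (6, 15.5) gives a regular 6-gon of circumradius 5.5 (constant along its height) (area = (6/2)·5.500²·sin(360°/6) = 78.59 mm²); Taking the first minus the rest: starting from the 17×10 cube (170.00 mm²), the r=5.5 cylinder at (6, 15.5) misses the remaining region (no effect) — area = 170.00 mm². At z = 12: the 17×10 cube contributes its full rectangle (area 170.00 mm²); the r=5.5 cylinder at (6, 15.5) gives a regular 6-gon of circumradius 5.5 (constant along its height) (area = (6/2)·5.500²·sin(360°/6) = 78.59 mm²); Taking the first minus the rest: starting from the 17×10 cube (170.00 mm²), the r=5.5 cylinder at (6, 15.5) misses the remaining region (no effect) — area = 170.00 mm². Checking containment: the cross-section at z = 12 is a subset of the cross-section at z = 7.25.

entirely on top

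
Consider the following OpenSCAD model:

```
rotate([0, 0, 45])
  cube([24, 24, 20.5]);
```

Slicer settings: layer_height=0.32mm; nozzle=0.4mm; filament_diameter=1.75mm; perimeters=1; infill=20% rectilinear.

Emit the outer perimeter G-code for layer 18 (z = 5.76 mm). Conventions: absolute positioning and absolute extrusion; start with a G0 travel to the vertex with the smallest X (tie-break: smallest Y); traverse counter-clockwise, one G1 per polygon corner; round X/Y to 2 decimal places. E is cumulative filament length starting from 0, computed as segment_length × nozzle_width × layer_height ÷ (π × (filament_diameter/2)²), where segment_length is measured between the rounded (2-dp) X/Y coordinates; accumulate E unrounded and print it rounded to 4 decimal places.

G0 X-16.97 Y16.97 Z5.76
G1 X0.00 Y0.00 E1.2771
G1 X16.97 Y16.97 E2.5543
G1 X0.00 Y33.94 E3.8314
G1 X-16.97 Y16.97 E5.1086

At z = 5.76 mm: the cube is present — its section is the full 24×24 rectangle; (rotated 45° about Z; rotation is an isometry so areas/perimeters/island counts are preserved). The outline is a single polygon with 4 vertices. Extrusion per mm of travel: 0.4 × 0.32 / (π × 0.875²) = 0.053216. Accumulating E over each segment gives final E = 5.1086.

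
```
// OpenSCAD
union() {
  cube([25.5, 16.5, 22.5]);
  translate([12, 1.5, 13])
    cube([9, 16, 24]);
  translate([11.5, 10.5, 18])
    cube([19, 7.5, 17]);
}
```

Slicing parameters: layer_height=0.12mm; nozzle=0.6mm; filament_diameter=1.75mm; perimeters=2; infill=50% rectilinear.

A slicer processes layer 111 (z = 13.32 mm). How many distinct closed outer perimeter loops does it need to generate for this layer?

1

At z = 13.32 mm: the cube is present — its section is the full 25.5×16.5 rectangle; the cube at (12, 1.5) is present — its section is the full 9×16 rectangle; the cube at (11.5, 10.5) is absent (z outside [18, 35]); Combining (union): the regions partially overlap (shared area 135.00 mm²), so overlapping operands fuse into one piece — 1 connected region. The result has 1 disconnected region.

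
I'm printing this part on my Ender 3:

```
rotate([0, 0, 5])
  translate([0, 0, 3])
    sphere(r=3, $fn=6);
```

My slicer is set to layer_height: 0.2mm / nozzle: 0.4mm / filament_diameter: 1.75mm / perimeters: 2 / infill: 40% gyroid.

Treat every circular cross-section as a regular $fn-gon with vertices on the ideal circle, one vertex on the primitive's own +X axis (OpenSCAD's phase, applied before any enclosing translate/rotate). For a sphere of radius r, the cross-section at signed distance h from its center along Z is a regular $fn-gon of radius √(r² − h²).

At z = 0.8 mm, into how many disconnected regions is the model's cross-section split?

At z = 0.8 mm: the sphere: section is a regular 6-gon, circumradius = √(r²−h²) = √(3²−2.2²) = 2.040; (rotated 5° about Z; rotation is an isometry so areas/perimeters/island counts are preserved). The result has 1 disconnected region.

1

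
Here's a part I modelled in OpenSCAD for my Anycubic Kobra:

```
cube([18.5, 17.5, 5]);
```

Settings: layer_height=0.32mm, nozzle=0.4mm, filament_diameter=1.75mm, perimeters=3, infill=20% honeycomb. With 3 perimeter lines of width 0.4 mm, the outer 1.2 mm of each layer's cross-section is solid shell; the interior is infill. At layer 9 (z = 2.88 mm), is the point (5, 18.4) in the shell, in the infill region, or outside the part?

At z = 2.88 mm: the cube (footprint 18.5×17.5) is included at this height. Overall, the cross-section is a single solid region. The nearest boundary edge runs (18.50, 17.50)→(0.00, 17.50); distance from the point to it = 0.90 mm. The point is not inside any of the regions above, so it lies outside the cross-section (0.90 mm from the nearest boundary).

outside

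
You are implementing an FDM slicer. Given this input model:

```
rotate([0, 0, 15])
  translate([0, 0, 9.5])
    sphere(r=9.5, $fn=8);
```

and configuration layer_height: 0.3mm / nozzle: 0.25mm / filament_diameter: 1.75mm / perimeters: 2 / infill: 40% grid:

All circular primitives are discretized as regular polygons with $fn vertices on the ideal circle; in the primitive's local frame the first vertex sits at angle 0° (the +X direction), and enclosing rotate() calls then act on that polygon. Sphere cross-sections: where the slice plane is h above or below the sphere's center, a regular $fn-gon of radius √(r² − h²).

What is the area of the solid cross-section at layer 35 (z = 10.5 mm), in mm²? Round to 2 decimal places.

252.44 mm²

At z = 10.5 mm: the sphere: section is a regular 8-gon, circumradius = √(r²−h²) = √(9.5²−1²) = 9.447 (area = (8/2)·9.447²·sin(360°/8) = 252.44 mm²); (whole slice rotated 15° about Z — lengths, areas and connectivity unchanged). Overall, the cross-section is a single solid region. Net area = 252.44 mm².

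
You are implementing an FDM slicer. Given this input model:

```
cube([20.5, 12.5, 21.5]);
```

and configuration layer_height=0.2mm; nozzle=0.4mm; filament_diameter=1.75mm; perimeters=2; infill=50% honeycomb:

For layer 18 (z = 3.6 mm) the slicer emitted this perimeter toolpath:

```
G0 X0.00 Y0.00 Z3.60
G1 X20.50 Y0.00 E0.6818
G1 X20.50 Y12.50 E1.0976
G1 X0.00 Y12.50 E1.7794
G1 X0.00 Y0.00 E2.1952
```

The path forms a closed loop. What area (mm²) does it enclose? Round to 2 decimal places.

256.25 mm²

Apply the shoelace formula to the sequence of (X, Y) vertices; enclosed area = 256.25 mm².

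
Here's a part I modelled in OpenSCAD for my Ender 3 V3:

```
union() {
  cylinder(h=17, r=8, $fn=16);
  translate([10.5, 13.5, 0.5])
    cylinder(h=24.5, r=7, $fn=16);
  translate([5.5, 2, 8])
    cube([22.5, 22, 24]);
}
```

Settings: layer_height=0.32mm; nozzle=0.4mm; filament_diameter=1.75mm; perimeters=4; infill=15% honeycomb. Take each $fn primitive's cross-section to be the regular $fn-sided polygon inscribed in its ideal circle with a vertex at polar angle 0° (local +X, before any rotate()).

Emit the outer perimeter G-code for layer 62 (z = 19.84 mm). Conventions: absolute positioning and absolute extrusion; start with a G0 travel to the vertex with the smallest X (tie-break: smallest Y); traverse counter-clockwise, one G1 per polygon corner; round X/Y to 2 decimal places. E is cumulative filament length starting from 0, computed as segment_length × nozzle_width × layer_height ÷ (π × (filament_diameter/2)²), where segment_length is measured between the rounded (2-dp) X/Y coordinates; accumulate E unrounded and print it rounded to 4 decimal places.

G0 X3.50 Y13.50 Z19.84
G1 X4.03 Y10.82 E0.1454
G1 X5.50 Y8.63 E0.2857
G1 X5.50 Y2.00 E0.6386
G1 X28.00 Y2.00 E1.8359
G1 X28.00 Y24.00 E3.0067
G1 X5.50 Y24.00 E4.2041
G1 X5.50 Y18.37 E4.5037
G1 X4.03 Y16.18 E4.6440
G1 X3.50 Y13.50 E4.7894

At z = 19.84 mm: the cylinder is not intersected at this z (z outside [0, 17]); the r=7 cylinder at (10.5, 13.5) contributes a regular 16-gon of circumradius 7; the 22.5×22 cube at (5.5, 2) contributes its full rectangle; Merging all regions: the regions partially overlap (shared area 137.50 mm²), so overlapping operands fuse into one piece — 1 connected region. The outline is a single polygon with 9 vertices. Extrusion per mm of travel: 0.4 × 0.32 / (π × 0.875²) = 0.053216. Accumulating E over each segment gives final E = 4.7894.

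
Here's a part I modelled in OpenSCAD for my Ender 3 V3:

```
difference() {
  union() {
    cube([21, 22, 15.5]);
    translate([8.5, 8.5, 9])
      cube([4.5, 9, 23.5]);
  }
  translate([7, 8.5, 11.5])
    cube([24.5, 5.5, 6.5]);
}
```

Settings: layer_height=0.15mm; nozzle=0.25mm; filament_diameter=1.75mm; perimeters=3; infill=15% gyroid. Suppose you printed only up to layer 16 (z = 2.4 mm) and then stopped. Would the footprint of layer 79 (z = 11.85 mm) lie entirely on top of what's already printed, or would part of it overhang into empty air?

entirely on top

Compare the two slices. At z = 2.4: the 21×22 cube contributes its full rectangle (area 462.00 mm²); the cube at (8.5, 8.5) is absent (z outside [9, 32.5]); Merging all regions: only the 21×22 cube is present, so the union is just that shape — area = 462.00 mm²; the cube at (7, 8.5) is absent (z outside [11.5, 18]); Taking the first minus the rest: none of the subtracted shapes is present at this height, so the result so far is unchanged — area = 462.00 mm². At z = 11.85: the cube (footprint 21×22) is included at this height (area 462.00 mm²); the cube at (8.5, 8.5) is present — its section is the full 4.5×9 rectangle (area 40.50 mm²); Merging all regions: the 4.5×9 cube at (8.5, 8.5) lies entirely inside the 21×22 cube, so the union is just the 21×22 cube — area = 462.00 mm²; the cube at (7, 8.5) is present — its section is the full 24.5×5.5 rectangle (area 134.75 mm²); Subtracting the remaining from the first: starting from the result so far (462.00 mm²), the 24.5×5.5 cube at (7, 8.5) partially overlaps it — only the 77.00 mm² overlap (of its 134.75 mm²) is removed, clipping the outline — area = 385.00 mm². Checking containment: the cross-section at z = 11.85 is a subset of the cross-section at z = 2.4.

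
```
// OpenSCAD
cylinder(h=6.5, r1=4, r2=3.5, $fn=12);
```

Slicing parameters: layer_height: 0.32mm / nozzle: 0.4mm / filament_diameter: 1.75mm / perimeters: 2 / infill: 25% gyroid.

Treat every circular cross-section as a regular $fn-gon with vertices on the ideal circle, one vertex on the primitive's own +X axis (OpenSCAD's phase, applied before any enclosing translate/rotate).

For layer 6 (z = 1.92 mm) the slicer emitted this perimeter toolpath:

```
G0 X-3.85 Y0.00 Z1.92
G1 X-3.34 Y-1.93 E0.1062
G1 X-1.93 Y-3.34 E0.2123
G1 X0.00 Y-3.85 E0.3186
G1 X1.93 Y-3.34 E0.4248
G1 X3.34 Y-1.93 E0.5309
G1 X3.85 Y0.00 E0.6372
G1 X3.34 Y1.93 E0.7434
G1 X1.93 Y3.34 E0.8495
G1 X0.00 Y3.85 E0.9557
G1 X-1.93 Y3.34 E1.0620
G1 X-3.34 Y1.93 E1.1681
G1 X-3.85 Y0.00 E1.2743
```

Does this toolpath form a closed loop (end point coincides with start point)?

Start point (G0): (-3.85, 0.00). End point (last G1): the path returns to the start — closed.

yes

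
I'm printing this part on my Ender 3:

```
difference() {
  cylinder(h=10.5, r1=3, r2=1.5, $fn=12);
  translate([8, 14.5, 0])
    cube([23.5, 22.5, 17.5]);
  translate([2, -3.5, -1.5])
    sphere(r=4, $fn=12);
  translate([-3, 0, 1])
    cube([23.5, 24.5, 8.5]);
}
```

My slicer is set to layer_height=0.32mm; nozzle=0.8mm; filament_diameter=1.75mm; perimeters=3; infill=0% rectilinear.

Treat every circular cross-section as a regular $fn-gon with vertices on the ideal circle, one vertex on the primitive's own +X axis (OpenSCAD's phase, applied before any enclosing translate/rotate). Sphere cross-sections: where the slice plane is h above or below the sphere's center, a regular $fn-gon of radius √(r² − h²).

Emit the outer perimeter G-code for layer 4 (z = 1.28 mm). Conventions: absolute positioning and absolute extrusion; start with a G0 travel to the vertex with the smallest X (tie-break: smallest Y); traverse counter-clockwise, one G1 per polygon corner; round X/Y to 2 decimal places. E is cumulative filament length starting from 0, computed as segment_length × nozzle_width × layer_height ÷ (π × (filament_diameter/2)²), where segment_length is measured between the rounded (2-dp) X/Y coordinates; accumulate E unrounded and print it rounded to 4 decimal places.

At z = 1.28 mm: the cone (r1=3→r2=1.5) has section circumradius 2.817 here — a regular 12-gon; the cube at (8, 14.5) is present — its section is the full 23.5×22.5 rectangle; the sphere at (2, -3.5): section is a regular 12-gon, circumradius = √(r²−h²) = √(4²−2.78²) = 2.876; the cube at (-3, 0) is present — its section is the full 23.5×24.5 rectangle; Taking the first minus the rest: starting from the cone, the 23.5×22.5 cube at (8, 14.5) misses the remaining region (no effect); the r=4 sphere at (2, -3.5) partially overlaps it — only the 4.05 mm² overlap (of its 24.81 mm²) is removed, clipping the outline; the 23.5×24.5 cube at (-3, 0) partially overlaps it — only the 11.90 mm² overlap (of its 575.75 mm²) is removed, clipping the outline — 1 connected region. The outline is a single polygon with 9 vertices. Extrusion per mm of travel: 0.8 × 0.32 / (π × 0.875²) = 0.106432. Accumulating E over each segment gives final E = 1.5296.

G0 X-2.82 Y0.00 Z1.28
G1 X-2.44 Y-1.41 E0.1554
G1 X-1.41 Y-2.44 E0.3105
G1 X-0.65 Y-2.64 E0.3941
G1 X-0.49 Y-2.06 E0.4581
G1 X0.56 Y-1.01 E0.6162
G1 X2.00 Y-0.62 E0.7750
G1 X2.61 Y-0.79 E0.8424
G1 X2.82 Y0.00 E0.9294
G1 X-2.82 Y0.00 E1.5296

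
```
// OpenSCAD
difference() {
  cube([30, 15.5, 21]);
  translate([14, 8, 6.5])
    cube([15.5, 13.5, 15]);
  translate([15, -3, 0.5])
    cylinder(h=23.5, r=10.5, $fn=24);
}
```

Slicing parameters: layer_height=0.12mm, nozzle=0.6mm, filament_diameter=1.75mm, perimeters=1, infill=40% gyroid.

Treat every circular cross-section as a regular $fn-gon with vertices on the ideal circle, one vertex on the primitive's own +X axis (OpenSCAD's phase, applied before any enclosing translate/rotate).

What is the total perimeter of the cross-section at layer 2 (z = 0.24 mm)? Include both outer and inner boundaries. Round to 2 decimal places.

91.00 mm

At z = 0.24 mm: the cube (footprint 30×15.5) is included at this height (perimeter 91.00 mm); the cube at (14, 8) is not intersected at this z (z outside [6.5, 21.5]); the cylinder at (15, -3) is absent (z outside [0.5, 24]); Subtracting the remaining from the first: none of the subtracted shapes is present at this height, so the 30×15.5 cube is unchanged — boundary = 91.00 mm. Overall, the cross-section is a single solid region. Total boundary length (outer) = 91.00 mm.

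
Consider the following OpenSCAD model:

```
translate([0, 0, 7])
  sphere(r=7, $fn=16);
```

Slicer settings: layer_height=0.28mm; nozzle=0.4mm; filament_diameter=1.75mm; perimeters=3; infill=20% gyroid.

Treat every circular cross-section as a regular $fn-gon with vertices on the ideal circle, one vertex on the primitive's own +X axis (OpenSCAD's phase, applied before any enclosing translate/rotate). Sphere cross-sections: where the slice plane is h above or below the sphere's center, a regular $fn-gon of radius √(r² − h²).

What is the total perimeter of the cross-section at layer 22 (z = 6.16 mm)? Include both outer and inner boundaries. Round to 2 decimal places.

43.38 mm

At z = 6.16 mm: the r=7 sphere slices to a regular 16-gon of circumradius 6.949 (√(r²−h²) with h=0.84 from center) (perimeter = 2·16·6.949·sin(180°/16) = 43.38 mm). Overall, the cross-section is a single solid region. Total boundary length (outer) = 43.38 mm.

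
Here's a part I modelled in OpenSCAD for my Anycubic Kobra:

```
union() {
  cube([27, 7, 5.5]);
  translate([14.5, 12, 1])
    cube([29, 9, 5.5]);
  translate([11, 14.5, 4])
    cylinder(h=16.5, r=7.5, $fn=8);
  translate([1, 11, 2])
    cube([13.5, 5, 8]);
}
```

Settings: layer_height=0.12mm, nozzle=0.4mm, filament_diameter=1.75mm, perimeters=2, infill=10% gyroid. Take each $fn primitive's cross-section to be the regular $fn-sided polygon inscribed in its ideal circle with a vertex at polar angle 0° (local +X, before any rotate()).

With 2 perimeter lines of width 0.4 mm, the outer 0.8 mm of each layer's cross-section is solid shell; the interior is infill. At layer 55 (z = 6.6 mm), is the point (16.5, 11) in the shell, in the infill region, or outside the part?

shell

At z = 6.6 mm: the cube is absent (z outside [0, 5.5]); the cube at (14.5, 12) is not intersected at this z (z outside [1, 6.5]); the cylinder at (11, 14.5): section is a regular 8-gon, circumradius r=7.5; the cube at (1, 11) is present — its section is the full 13.5×5 rectangle; Combining (union): the regions partially overlap (shared area 52.00 mm²), so overlapping operands fuse into one piece — 1 connected region. Overall, the cross-section is a single solid region. The nearest boundary edge runs (18.50, 14.50)→(16.30, 9.20); distance from the point to it = 0.51 mm. The point is inside the cross-section, 0.51 mm from the nearest boundary — within the 0.8 mm shell band (2 × 0.4).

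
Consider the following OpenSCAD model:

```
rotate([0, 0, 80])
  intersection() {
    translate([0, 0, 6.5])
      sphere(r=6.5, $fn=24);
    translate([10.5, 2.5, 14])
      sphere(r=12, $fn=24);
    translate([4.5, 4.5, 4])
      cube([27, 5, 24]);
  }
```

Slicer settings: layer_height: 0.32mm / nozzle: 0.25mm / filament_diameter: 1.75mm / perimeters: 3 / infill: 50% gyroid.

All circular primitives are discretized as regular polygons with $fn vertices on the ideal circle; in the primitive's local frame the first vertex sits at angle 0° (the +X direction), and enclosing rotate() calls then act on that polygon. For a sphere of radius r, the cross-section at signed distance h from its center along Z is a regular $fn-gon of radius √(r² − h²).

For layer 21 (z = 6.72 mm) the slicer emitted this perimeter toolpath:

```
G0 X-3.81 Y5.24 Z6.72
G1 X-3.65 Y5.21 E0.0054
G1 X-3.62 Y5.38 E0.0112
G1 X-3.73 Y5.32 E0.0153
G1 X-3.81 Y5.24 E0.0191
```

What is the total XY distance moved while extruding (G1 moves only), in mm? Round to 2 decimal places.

0.57 mm

Sum the Euclidean lengths of each G1 segment: total = 0.57 mm.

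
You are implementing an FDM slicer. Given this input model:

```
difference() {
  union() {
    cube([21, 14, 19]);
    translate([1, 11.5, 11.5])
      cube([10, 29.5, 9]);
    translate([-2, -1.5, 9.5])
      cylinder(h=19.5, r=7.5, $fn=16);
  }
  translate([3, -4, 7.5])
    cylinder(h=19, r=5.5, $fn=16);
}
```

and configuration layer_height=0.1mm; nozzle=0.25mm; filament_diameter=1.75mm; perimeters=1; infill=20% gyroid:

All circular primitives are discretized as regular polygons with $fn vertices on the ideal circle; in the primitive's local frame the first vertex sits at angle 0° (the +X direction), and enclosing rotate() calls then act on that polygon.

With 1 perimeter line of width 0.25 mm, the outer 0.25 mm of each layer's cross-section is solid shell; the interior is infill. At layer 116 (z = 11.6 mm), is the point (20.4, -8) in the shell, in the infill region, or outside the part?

outside

At z = 11.6 mm: the cube is present — its section is the full 21×14 rectangle; the cube at (1, 11.5) is present — its section is the full 10×29.5 rectangle; the r=7.5 cylinder at (-2, -1.5) contributes a regular 16-gon of circumradius 7.5; Merging all regions: the regions partially overlap (shared area 45.42 mm²), so overlapping operands fuse into one piece — 1 connected region; the cylinder at (3, -4): section is a regular 16-gon, circumradius r=5.5; Subtracting the remaining from the first: starting from that combined region, the r=5.5 cylinder at (3, -4) partially overlaps it — only the 58.95 mm² overlap (of its 92.61 mm²) is removed, clipping the outline — 1 connected region. Overall, the cross-section is a single solid region. The nearest boundary edge runs (21.00, 0.00)→(6.72, 0.00); distance from the point to it = 8.00 mm. The point is not inside any of the regions above, so it lies outside the cross-section (8.00 mm from the nearest boundary).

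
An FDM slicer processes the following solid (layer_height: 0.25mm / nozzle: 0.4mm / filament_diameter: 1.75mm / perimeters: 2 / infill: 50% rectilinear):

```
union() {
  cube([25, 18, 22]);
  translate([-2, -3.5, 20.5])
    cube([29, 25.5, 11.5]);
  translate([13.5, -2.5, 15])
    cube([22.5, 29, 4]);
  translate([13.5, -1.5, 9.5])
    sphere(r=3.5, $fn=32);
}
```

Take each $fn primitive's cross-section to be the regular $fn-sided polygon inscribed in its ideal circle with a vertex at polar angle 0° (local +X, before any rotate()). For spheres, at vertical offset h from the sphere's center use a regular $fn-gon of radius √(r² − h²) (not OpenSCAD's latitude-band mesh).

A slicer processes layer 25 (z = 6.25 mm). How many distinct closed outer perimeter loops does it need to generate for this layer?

2

At z = 6.25 mm: the 25×18 cube contributes its full rectangle; the cube at (-2, -3.5) is not intersected at this z (z outside [20.5, 32]); the cube at (13.5, -2.5) is absent (z outside [15, 19]); the r=3.5 sphere at (13.5, -1.5) contributes a regular 32-gon of circumradius √(3.5²−3.25²) = 1.299; Combining (union): the 2 present regions are separate (no shared area or edge), so areas and boundary lengths simply add and each stays a separate island — 2 connected regions. The result has 2 disconnected regions.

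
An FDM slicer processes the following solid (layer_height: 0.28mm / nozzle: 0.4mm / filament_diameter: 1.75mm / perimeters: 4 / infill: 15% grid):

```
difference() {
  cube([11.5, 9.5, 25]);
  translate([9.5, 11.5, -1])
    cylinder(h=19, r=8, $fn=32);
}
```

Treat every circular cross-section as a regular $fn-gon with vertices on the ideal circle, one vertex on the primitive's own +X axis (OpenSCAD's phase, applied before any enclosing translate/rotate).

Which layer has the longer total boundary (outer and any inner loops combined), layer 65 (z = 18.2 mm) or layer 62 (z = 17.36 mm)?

layer 65 (z = 18.2 mm)

Layer 65 (z = 18.2): the cube (footprint 11.5×9.5) is included at this height (perimeter 42.00 mm); the cylinder at (9.5, 11.5) does not reach this height (z outside [-1, 18]); Taking the first minus the rest: none of the subtracted shapes is present at this height, so the 11.5×9.5 cube is unchanged — boundary = 42.00 mm. So its perimeter = 42.00 mm. Layer 62 (z = 17.36): the cube is present — its section is the full 11.5×9.5 rectangle (perimeter 42.00 mm); the r=8 cylinder at (9.5, 11.5) contributes a regular 32-gon of circumradius 8 (perimeter = 2·32·8.000·sin(180°/32) = 50.18 mm); Subtracting the remaining from the first: starting from the 11.5×9.5 cube, the r=8 cylinder at (9.5, 11.5) partially overlaps it — only the 45.94 mm² overlap (of its 199.77 mm²) is removed, clipping the outline — boundary = 39.12 mm. So its perimeter = 39.12 mm. Layer 65 is larger (42.00 vs 39.12 mm).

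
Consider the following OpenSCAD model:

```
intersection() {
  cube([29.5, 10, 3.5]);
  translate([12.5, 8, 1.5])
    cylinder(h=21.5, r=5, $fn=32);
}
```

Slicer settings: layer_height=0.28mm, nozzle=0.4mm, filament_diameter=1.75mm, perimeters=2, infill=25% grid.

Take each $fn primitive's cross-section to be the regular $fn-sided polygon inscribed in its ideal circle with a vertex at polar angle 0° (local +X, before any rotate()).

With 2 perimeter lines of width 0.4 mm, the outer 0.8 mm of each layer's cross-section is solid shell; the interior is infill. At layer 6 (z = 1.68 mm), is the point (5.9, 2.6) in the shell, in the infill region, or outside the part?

outside

At z = 1.68 mm: the cube is present — its section is the full 29.5×10 rectangle; the r=5 cylinder at (12.5, 8) gives a regular 32-gon of circumradius 5 (constant along its height); Taking the intersection: the r=5 cylinder at (12.5, 8) partially overlaps the 29.5×10 cube; clipping to the common part keeps 58.41 mm² — 1 connected region. Overall, the cross-section is a single solid region. The nearest boundary edge runs (8.96, 4.46)→(8.34, 5.22); distance from the point to it = 3.55 mm. The point is not inside any of the regions above, so it lies outside the cross-section (3.55 mm from the nearest boundary).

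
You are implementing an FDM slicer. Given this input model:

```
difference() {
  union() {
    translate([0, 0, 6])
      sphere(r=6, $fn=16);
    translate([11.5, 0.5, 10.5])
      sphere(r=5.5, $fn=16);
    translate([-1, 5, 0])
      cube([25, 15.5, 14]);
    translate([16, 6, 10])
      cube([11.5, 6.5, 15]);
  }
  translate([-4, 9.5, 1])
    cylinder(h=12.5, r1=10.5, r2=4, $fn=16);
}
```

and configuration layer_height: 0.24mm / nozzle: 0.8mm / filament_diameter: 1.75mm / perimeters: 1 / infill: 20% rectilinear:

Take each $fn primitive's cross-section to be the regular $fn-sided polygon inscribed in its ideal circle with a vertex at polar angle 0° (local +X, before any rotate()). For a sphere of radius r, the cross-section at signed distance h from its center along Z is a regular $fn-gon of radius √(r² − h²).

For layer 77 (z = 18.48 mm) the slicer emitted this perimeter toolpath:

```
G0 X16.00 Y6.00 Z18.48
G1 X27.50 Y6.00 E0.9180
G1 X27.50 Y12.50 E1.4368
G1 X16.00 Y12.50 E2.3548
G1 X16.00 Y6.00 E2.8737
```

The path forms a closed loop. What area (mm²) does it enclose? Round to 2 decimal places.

74.75 mm²

Apply the shoelace formula to the sequence of (X, Y) vertices; enclosed area = 74.75 mm².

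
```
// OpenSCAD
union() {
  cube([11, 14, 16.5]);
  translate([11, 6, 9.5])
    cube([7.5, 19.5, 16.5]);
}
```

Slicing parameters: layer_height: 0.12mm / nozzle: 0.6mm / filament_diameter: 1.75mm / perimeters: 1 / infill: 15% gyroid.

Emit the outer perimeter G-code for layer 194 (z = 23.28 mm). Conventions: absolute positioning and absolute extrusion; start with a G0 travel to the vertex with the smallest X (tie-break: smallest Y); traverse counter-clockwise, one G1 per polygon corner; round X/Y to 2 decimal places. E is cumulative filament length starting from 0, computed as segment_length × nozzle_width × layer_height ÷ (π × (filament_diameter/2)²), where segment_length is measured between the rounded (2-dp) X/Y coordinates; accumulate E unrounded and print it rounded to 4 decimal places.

G0 X11.00 Y6.00 Z23.28
G1 X18.50 Y6.00 E0.2245
G1 X18.50 Y25.50 E0.8082
G1 X11.00 Y25.50 E1.0327
G1 X11.00 Y6.00 E1.6164

At z = 23.28 mm: the cube is not intersected at this z (z outside [0, 16.5]); the cube at (11, 6) is present — its section is the full 7.5×19.5 rectangle; Combining (union): only the 7.5×19.5 cube at (11, 6) is present, so the union is just that shape — 1 connected region. The outline is a single polygon with 4 vertices. Extrusion per mm of travel: 0.6 × 0.12 / (π × 0.875²) = 0.029934. Accumulating E over each segment gives final E = 1.6164.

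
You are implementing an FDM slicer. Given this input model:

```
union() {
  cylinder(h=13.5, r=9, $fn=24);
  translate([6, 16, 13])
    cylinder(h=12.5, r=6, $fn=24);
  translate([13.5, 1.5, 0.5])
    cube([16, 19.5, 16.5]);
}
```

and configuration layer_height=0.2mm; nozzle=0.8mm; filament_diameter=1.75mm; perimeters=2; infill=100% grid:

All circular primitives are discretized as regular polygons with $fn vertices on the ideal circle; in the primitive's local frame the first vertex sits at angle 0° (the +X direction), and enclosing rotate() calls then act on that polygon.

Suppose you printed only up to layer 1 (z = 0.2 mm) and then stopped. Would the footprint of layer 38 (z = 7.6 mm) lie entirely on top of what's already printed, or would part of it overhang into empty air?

Compare the two slices. At z = 0.2: the cylinder: section is a regular 24-gon, circumradius r=9 (area = (24/2)·9.000²·sin(360°/24) = 251.57 mm²); the cylinder at (6, 16) is absent (z outside [13, 25.5]); the cube at (13.5, 1.5) is absent (z outside [0.5, 17]); Taking the union: only the r=9 cylinder is present, so the union is just that shape — area = 251.57 mm². At z = 7.6: the r=9 cylinder contributes a regular 24-gon of circumradius 9 (area = (24/2)·9.000²·sin(360°/24) = 251.57 mm²); the cylinder at (6, 16) does not reach this height (z outside [13, 25.5]); the cube at (13.5, 1.5) (footprint 16×19.5) is included at this height (area 312.00 mm²); Merging all regions: the 2 present regions are separate (no shared area or edge), so areas and boundary lengths simply add and each stays a separate island — area = 563.57 mm². Checking containment: at z = 7.6 the cross-section extends beyond the z = 0.2 cross-section by about 312.00 mm².

part overhangs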